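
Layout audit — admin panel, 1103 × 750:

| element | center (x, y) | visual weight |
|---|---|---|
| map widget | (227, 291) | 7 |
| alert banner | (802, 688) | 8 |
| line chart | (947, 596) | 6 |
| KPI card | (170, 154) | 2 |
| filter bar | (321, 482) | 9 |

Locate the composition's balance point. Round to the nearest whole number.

(529, 493)

Weights sum to 7 + 8 + 6 + 2 + 9 = 32.
x: (7·227 + 8·802 + 6·947 + 2·170 + 9·321) / 32 = 16916 / 32 ≈ 528.62
y: (7·291 + 8·688 + 6·596 + 2·154 + 9·482) / 32 = 15763 / 32 ≈ 492.59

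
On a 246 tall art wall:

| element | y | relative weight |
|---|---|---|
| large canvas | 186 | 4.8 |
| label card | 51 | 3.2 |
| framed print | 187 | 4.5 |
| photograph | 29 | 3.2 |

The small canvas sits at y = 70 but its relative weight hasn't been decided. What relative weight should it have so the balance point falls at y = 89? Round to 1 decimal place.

w ≈ 31.2

Fixed elements: Σw = 4.8 + 3.2 + 4.5 + 3.2 = 15.7, Σw·y = 4.8·186 + 3.2·51 + 4.5·187 + 3.2·29 = 1990.3.
For the centroid to hit 89: (1990.3 + w·70) / (15.7 + w) = 89.
Solving: w = (89·15.7 − 1990.3) / (70 − 89) = -593.0 / -19 ≈ 31.21.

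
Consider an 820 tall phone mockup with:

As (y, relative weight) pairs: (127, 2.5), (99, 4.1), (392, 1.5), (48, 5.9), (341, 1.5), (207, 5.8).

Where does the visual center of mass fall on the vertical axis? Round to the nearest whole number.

y ≈ 155

Total weight = 2.5 + 4.1 + 1.5 + 5.9 + 1.5 + 5.8 = 21.3.
y: (2.5·127 + 4.1·99 + 1.5·392 + 5.9·48 + 1.5·341 + 5.8·207) / 21.3 = 3306.7 / 21.3 ≈ 155.24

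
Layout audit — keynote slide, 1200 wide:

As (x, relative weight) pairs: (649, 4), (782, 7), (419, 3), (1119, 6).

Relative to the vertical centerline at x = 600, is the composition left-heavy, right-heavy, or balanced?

Weights sum to 4 + 7 + 3 + 6 = 20.
x-moment: 4·649 + 7·782 + 3·419 + 6·1119 = 16041; centroid 16041/20 ≈ 802.05.
802.0 vs midline 600 → right-heavy.

right-heavy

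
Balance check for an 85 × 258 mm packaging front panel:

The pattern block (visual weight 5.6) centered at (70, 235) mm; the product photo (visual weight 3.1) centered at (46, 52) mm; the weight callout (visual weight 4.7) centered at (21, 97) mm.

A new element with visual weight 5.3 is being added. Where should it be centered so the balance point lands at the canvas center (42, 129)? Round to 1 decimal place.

(28.7, 90.4)

New total weight: (5.6 + 3.1 + 4.7) + 5.3 = 18.7.
x: target moment 18.7×42 = 785.4; current 5.6·70 + 3.1·46 + 4.7·21 = 633.3; the new element supplies 152.1, so x = 152.1/5.3 ≈ 28.70.
y: target moment 18.7×129 = 2412.3; current 5.6·235 + 3.1·52 + 4.7·97 = 1933.1; the new element supplies 479.2, so y = 479.2/5.3 ≈ 90.42.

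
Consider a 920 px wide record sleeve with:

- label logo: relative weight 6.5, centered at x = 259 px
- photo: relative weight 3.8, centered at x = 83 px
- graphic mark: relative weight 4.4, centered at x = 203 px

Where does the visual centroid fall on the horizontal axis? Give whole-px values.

Σw = 6.5 + 3.8 + 4.4 = 14.7.
Σw·x = 6.5·259 + 3.8·83 + 4.4·203 = 2892.1, so x̄ = 2892.1/14.7 ≈ 196.74.

x ≈ 197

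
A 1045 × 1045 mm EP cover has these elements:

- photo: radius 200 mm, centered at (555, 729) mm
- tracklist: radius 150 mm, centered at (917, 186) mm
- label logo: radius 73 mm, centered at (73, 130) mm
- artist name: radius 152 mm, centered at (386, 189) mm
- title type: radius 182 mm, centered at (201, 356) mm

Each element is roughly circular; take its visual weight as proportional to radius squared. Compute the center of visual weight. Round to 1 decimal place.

Weights ∝ r²: photo 200² = 40000, tracklist 150² = 22500, label logo 73² = 5329, artist name 152² = 23104, title type 182² = 33124; Σw = 124057.
x-moment: 40000·555 + 22500·917 + 5329·73 + 23104·386 + 33124·201 = 58797585; centroid 58797585/124057 ≈ 473.96.
y-moment: 40000·729 + 22500·186 + 5329·130 + 23104·189 + 33124·356 = 50196570; centroid 50196570/124057 ≈ 404.63.

(474.0, 404.6)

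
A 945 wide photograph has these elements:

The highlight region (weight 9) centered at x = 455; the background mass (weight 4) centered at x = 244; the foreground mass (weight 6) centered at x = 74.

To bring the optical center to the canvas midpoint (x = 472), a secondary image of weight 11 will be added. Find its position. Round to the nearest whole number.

x ≈ 786

With the secondary image, Σw becomes 9 + 4 + 6 + 11 = 30.
x: target moment 30×472 = 14160; current 9·455 + 4·244 + 6·74 = 5515; the secondary image supplies 8645, so x = 8645/11 ≈ 785.91.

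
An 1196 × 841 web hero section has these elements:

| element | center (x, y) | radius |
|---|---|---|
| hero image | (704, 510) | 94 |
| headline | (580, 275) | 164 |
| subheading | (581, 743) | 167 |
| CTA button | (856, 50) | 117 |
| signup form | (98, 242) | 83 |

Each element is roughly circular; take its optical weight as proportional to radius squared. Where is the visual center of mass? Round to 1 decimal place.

Weights ∝ r²: hero image 94² = 8836, headline 164² = 26896, subheading 167² = 27889, CTA button 117² = 13689, signup form 83² = 6889; Σw = 84199.
x-moment: 8836·704 + 26896·580 + 27889·581 + 13689·856 + 6889·98 = 50416639; centroid 50416639/84199 ≈ 598.78.
y-moment: 8836·510 + 26896·275 + 27889·743 + 13689·50 + 6889·242 = 34975875; centroid 34975875/84199 ≈ 415.40.

(598.8, 415.4)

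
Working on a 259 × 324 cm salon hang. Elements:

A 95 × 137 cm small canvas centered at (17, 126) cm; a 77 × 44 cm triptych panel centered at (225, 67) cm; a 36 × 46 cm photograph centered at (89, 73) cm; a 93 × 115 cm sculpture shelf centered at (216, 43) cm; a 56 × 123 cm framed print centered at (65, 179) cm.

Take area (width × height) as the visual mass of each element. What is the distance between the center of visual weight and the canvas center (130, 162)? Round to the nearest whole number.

≈ 62 cm

Taking area as weight: small canvas 95·137 = 13015, triptych panel 77·44 = 3388, photograph 36·46 = 1656, sculpture shelf 93·115 = 10695, framed print 56·123 = 6888. Sum 35642.
Σw·x = 13015·17 + 3388·225 + 1656·89 + 10695·216 + 6888·65 = 3888779, so x̄ = 3888779/35642 ≈ 109.11.
Σw·y = 13015·126 + 3388·67 + 1656·73 + 10695·43 + 6888·179 = 3680611, so ȳ = 3680611/35642 ≈ 103.27.
Offset from (130, 162): Δx ≈ -20.89, Δy ≈ -58.73; distance = √(Δx² + Δy²) ≈ 62.34.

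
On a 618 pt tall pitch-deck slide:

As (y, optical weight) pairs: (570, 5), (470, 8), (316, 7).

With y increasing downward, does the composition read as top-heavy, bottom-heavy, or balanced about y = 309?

bottom-heavy

Weights sum to 5 + 8 + 7 = 20.
Σw·y = 5·570 + 8·470 + 7·316 = 8822, so ȳ = 8822/20 ≈ 441.10.
441.1 lies below (larger y than) the midline 309, so the layout is bottom-heavy.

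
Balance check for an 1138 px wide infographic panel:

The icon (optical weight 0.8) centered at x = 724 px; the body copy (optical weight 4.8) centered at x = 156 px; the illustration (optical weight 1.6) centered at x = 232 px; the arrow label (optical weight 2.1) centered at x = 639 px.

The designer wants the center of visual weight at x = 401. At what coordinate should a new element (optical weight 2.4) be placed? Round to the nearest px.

x ≈ 688

After adding the new element, total weight = 0.8 + 4.8 + 1.6 + 2.1 + 2.4 = 11.7.
Along x: (3041.1 + 2.4·x) / 11.7 = 401 (existing moment 0.8·724 + 4.8·156 + 1.6·232 + 2.1·639 = 3041.1) ⇒ x = (4691.7 − 3041.1) / 2.4 ≈ 687.75.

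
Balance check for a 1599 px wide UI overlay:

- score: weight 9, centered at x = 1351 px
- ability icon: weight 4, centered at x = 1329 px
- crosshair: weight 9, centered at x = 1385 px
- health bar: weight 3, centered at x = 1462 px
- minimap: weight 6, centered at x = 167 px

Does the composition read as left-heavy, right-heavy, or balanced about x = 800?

Total weight = 9 + 4 + 9 + 3 + 6 = 31.
Σw·x = 9·1351 + 4·1329 + 9·1385 + 3·1462 + 6·167 = 35328, so x̄ = 35328/31 ≈ 1139.61.
1139.6 lies right of the midline 800, so the layout is right-heavy.

right-heavy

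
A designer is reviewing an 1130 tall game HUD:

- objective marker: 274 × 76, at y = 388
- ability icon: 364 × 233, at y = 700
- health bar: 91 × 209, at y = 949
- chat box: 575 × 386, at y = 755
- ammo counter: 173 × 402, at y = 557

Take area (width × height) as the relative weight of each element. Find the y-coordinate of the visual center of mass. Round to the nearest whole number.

y ≈ 701

Taking area as weight: objective marker 274·76 = 20824, ability icon 364·233 = 84812, health bar 91·209 = 19019, chat box 575·386 = 221950, ammo counter 173·402 = 69546. Sum 416151.
y: (20824·388 + 84812·700 + 19019·949 + 221950·755 + 69546·557) / 416151 = 291806515 / 416151 ≈ 701.20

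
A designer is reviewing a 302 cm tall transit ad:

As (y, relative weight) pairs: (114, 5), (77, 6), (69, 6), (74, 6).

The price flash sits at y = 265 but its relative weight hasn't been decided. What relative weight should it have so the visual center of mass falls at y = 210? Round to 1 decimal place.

Fixed elements: Σw = 5 + 6 + 6 + 6 = 23, Σw·y = 5·114 + 6·77 + 6·69 + 6·74 = 1890.
Set Σw·y/Σw = 210: (1890 + 265w) = 210·(23 + w).
So w = (210·23 − 1890)/(265 − 210) = 2940/55 ≈ 53.45.

w ≈ 53.5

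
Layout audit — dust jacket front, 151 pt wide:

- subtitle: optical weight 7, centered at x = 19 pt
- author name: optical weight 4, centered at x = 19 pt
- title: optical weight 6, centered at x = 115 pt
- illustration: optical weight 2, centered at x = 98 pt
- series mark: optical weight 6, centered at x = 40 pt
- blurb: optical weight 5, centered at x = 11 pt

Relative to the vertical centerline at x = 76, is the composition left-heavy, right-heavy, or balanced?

left-heavy

Total weight = 7 + 4 + 6 + 2 + 6 + 5 = 30.
Σw·x = 7·19 + 4·19 + 6·115 + 2·98 + 6·40 + 5·11 = 1390, so x̄ = 1390/30 ≈ 46.33.
Since 46.3 is left of 76, the composition reads left-heavy.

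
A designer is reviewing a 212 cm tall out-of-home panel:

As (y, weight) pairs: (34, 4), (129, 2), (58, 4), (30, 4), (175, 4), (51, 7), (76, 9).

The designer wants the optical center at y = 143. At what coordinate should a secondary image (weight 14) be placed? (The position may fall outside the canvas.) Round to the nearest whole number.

y ≈ 313

With the secondary image, Σw becomes 4 + 2 + 4 + 4 + 4 + 7 + 9 + 14 = 48.
y: target moment 48×143 = 6864; current 4·34 + 2·129 + 4·58 + 4·30 + 4·175 + 7·51 + 9·76 = 2487; the secondary image supplies 4377, so y = 4377/14 ≈ 312.64.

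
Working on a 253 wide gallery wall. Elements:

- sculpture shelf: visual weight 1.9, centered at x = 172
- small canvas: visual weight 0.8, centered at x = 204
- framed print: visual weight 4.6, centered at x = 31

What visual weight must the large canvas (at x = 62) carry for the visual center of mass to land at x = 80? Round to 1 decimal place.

w ≈ 2.7

Fixed elements: Σw = 1.9 + 0.8 + 4.6 = 7.3, Σw·x = 1.9·172 + 0.8·204 + 4.6·31 = 632.6.
Balance at x = 80 requires (632.6 + w·62) / (7.3 + w) = 80.
Rearranging, w·(62 − 80) = 80·7.3 − 632.6 = -48.6, so w ≈ -48.6/-18 = 2.70.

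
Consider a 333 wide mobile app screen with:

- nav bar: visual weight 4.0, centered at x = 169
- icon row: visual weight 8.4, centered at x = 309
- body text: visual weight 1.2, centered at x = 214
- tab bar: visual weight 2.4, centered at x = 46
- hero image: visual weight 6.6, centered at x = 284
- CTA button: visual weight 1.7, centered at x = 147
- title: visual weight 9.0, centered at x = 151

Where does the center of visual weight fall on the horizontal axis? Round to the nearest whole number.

Total weight = 4.0 + 8.4 + 1.2 + 2.4 + 6.6 + 1.7 + 9.0 = 33.3.
Σw·x = 7122.1; x̄ = 7122.1/33.3 ≈ 213.88.

x ≈ 214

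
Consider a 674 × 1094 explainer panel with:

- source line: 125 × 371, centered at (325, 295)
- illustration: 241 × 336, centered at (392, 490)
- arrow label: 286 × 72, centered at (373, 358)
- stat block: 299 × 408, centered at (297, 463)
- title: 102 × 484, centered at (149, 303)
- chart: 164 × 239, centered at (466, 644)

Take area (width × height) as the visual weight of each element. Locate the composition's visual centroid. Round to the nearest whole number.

(325, 439)

Areas → weights: source line 125·371 = 46375, illustration 241·336 = 80976, arrow label 286·72 = 20592, stat block 299·408 = 121992, title 102·484 = 49368, chart 164·239 = 39196; Σw = 358499.
x: (46375·325 + 80976·392 + 20592·373 + 121992·297 + 49368·149 + 39196·466) / 358499 = 116348075 / 358499 ≈ 324.54
y: (46375·295 + 80976·490 + 20592·358 + 121992·463 + 49368·303 + 39196·644) / 358499 = 157413825 / 358499 ≈ 439.09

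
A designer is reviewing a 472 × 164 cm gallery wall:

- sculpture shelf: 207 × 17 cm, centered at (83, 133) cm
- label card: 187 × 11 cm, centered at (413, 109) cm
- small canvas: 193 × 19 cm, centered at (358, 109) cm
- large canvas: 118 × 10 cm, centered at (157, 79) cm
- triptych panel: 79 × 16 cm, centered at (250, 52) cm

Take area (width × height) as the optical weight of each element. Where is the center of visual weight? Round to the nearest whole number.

Areas → weights: sculpture shelf 207·17 = 3519, label card 187·11 = 2057, small canvas 193·19 = 3667, large canvas 118·10 = 1180, triptych panel 79·16 = 1264; Σw = 11687.
Σw·x = 3519·83 + 2057·413 + 3667·358 + 1180·157 + 1264·250 = 2955664, so x̄ = 2955664/11687 ≈ 252.90.
Σw·y = 3519·133 + 2057·109 + 3667·109 + 1180·79 + 1264·52 = 1250891, so ȳ = 1250891/11687 ≈ 107.03.

(253, 107)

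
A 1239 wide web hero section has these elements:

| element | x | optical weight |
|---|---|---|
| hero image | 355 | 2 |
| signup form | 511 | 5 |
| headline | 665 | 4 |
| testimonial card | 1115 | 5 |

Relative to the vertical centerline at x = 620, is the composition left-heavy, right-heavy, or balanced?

Σw = 2 + 5 + 4 + 5 = 16.
x: (2·355 + 5·511 + 4·665 + 5·1115) / 16 = 11500 / 16 ≈ 718.75
Since 718.8 is right of 620, the composition reads right-heavy.

right-heavy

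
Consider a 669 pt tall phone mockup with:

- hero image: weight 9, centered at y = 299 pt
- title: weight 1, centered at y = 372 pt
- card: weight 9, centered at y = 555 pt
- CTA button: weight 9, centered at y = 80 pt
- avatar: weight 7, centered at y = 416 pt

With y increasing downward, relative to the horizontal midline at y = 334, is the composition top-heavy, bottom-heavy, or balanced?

Σw = 9 + 1 + 9 + 9 + 7 = 35.
y: (9·299 + 1·372 + 9·555 + 9·80 + 7·416) / 35 = 11690 / 35 ≈ 334.00
334.00 = 334 exactly: balanced.

balanced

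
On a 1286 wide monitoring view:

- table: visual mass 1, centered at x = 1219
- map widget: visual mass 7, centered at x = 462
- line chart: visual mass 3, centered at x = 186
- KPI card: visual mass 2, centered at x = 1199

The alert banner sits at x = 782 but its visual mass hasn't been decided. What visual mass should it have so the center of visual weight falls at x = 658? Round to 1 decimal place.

w ≈ 9.2

Fixed elements: Σw = 1 + 7 + 3 + 2 = 13, Σw·x = 1·1219 + 7·462 + 3·186 + 2·1199 = 7409.
For the centroid to hit 658: (7409 + w·782) / (13 + w) = 658.
So w = (658·13 − 7409)/(782 − 658) = 1145/124 ≈ 9.23.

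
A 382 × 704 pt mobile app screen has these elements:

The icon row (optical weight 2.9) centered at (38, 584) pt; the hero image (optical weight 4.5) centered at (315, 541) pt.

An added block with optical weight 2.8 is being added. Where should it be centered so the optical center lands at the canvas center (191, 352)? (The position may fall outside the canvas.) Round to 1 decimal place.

(150.2, -192.0)

After adding the added block, total weight = 2.9 + 4.5 + 2.8 = 10.2.
x: need Σw·x = 10.2·191 = 1948.2. Existing = 2.9·38 + 4.5·315 = 1527.7. Remainder 420.5 / 2.8 ≈ 150.18.
y: need Σw·y = 10.2·352 = 3590.4. Existing = 2.9·584 + 4.5·541 = 4128.1. Remainder -537.7 / 2.8 ≈ -192.04.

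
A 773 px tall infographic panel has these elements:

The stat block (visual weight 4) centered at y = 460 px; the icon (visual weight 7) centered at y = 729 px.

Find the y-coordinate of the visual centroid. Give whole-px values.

Σw = 4 + 7 = 11.
y: (4·460 + 7·729) / 11 = 6943 / 11 ≈ 631.18

y ≈ 631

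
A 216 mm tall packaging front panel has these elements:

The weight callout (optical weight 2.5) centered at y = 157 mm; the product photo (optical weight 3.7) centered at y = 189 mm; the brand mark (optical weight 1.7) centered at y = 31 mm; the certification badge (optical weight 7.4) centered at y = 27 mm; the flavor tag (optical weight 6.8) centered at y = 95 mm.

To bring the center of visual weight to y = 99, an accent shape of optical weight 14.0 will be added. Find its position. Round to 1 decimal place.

y ≈ 113.1

After adding the accent shape, total weight = 2.5 + 3.7 + 1.7 + 7.4 + 6.8 + 14.0 = 36.1.
y: target moment 36.1×99 = 3573.9; current 2.5·157 + 3.7·189 + 1.7·31 + 7.4·27 + 6.8·95 = 1990.3; the accent shape supplies 1583.6, so y = 1583.6/14.0 ≈ 113.11.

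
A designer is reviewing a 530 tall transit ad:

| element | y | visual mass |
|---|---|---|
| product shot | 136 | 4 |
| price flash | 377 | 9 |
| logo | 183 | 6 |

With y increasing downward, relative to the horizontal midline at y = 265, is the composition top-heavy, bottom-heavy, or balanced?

Σw = 4 + 9 + 6 = 19.
y: (4·136 + 9·377 + 6·183) / 19 = 5035 / 19 ≈ 265.00
265.00 = 265 exactly: balanced.

balanced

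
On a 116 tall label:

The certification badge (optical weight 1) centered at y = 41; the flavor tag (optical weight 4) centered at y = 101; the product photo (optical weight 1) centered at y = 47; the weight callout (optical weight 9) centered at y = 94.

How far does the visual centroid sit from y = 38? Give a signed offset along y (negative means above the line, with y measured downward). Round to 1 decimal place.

Total weight = 1 + 4 + 1 + 9 = 15.
Σw·y = 1·41 + 4·101 + 1·47 + 9·94 = 1338, so ȳ = 1338/15 ≈ 89.20.
Offset from y = 38: 89.20 − 38 ≈ 51.20.

≈ 51.2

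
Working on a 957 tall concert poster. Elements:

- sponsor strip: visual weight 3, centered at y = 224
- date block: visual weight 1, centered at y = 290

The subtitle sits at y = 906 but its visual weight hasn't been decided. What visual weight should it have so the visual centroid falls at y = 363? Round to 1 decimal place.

Known weights sum to 3 + 1 = 4; their moment is 3·224 + 1·290 = 962.
For the centroid to hit 363: (962 + w·906) / (4 + w) = 363.
So w = (363·4 − 962)/(906 − 363) = 490/543 ≈ 0.90.

w ≈ 0.9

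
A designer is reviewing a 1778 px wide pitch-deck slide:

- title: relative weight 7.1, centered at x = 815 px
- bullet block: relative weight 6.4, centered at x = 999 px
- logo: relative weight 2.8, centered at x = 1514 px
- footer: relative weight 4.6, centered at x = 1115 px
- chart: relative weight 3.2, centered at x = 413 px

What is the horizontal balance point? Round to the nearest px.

x ≈ 949

Total weight = 7.1 + 6.4 + 2.8 + 4.6 + 3.2 = 24.1.
x-moment: 7.1·815 + 6.4·999 + 2.8·1514 + 4.6·1115 + 3.2·413 = 22869.9; centroid 22869.9/24.1 ≈ 948.96.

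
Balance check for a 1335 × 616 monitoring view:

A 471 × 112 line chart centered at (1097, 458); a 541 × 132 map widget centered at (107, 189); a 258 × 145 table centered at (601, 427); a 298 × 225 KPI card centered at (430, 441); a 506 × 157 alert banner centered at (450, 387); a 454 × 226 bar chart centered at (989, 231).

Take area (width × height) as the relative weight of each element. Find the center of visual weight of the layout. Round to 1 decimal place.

Areas → weights: line chart 471·112 = 52752, map widget 541·132 = 71412, table 258·145 = 37410, KPI card 298·225 = 67050, alert banner 506·157 = 79442, bar chart 454·226 = 102604; Σw = 410670.
x: (52752·1097 + 71412·107 + 37410·601 + 67050·430 + 79442·450 + 102604·989) / 410670 = 254049194 / 410670 ≈ 618.62
y: (52752·458 + 71412·189 + 37410·427 + 67050·441 + 79442·387 + 102604·231) / 410670 = 137645982 / 410670 ≈ 335.17

(618.6, 335.2)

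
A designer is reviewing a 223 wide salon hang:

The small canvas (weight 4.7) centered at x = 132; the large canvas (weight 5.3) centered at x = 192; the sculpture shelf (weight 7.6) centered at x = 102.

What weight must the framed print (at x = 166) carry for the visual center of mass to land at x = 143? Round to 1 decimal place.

Fixed elements: Σw = 4.7 + 5.3 + 7.6 = 17.6, Σw·x = 4.7·132 + 5.3·192 + 7.6·102 = 2413.2.
For the centroid to hit 143: (2413.2 + w·166) / (17.6 + w) = 143.
Rearranging, w·(166 − 143) = 143·17.6 − 2413.2 = 103.6, so w ≈ 103.6/23 = 4.50.

w ≈ 4.5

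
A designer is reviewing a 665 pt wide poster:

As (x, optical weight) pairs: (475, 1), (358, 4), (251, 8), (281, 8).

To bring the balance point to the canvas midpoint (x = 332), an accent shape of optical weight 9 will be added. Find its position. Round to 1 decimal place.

x ≈ 421.9

After adding the accent shape, total weight = 1 + 4 + 8 + 8 + 9 = 30.
Along x: (6163 + 9·x) / 30 = 332 (existing moment 1·475 + 4·358 + 8·251 + 8·281 = 6163) ⇒ x = (9960 − 6163) / 9 ≈ 421.89.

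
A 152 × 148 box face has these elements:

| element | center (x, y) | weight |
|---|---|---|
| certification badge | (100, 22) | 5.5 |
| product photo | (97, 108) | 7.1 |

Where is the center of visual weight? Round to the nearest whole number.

(98, 70)

Weights sum to 5.5 + 7.1 = 12.6.
x: (5.5·100 + 7.1·97) / 12.6 = 1238.7 / 12.6 ≈ 98.31
y: (5.5·22 + 7.1·108) / 12.6 = 887.8 / 12.6 ≈ 70.46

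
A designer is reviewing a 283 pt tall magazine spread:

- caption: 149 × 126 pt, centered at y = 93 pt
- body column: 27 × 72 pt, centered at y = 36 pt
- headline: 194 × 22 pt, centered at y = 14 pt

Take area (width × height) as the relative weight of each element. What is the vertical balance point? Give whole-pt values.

Areas → weights: caption 149·126 = 18774, body column 27·72 = 1944, headline 194·22 = 4268; Σw = 24986.
Σw·y = 18774·93 + 1944·36 + 4268·14 = 1875718, so ȳ = 1875718/24986 ≈ 75.07.

y ≈ 75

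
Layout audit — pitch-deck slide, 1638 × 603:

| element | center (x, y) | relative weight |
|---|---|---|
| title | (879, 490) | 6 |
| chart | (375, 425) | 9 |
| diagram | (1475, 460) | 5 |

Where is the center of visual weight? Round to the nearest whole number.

(801, 453)

Σw = 6 + 9 + 5 = 20.
x: (6·879 + 9·375 + 5·1475) / 20 = 16024 / 20 ≈ 801.20
y: (6·490 + 9·425 + 5·460) / 20 = 9065 / 20 ≈ 453.25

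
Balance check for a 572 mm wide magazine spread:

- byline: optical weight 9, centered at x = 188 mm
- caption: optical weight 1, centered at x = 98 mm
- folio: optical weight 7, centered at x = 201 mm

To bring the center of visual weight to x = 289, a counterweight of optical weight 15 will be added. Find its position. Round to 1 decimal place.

New total weight: (9 + 1 + 7) + 15 = 32.
Along x: (3197 + 15·x) / 32 = 289 (existing moment 9·188 + 1·98 + 7·201 = 3197) ⇒ x = (9248 − 3197) / 15 ≈ 403.40.

x ≈ 403.4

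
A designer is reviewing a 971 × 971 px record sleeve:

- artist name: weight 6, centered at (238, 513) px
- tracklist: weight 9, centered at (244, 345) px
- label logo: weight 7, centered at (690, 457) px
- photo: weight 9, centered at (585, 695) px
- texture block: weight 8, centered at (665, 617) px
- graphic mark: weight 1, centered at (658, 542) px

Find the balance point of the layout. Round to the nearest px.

Total weight = 6 + 9 + 7 + 9 + 8 + 1 = 40.
x: (6·238 + 9·244 + 7·690 + 9·585 + 8·665 + 1·658) / 40 = 19697 / 40 ≈ 492.43
y: (6·513 + 9·345 + 7·457 + 9·695 + 8·617 + 1·542) / 40 = 21115 / 40 ≈ 527.88

(492, 528)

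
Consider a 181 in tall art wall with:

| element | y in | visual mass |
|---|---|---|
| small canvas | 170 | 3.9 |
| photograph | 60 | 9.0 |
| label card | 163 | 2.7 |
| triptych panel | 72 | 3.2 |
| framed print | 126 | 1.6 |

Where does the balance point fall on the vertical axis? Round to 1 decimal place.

Weights sum to 3.9 + 9.0 + 2.7 + 3.2 + 1.6 = 20.4.
y: (3.9·170 + 9.0·60 + 2.7·163 + 3.2·72 + 1.6·126) / 20.4 = 2075.1 / 20.4 ≈ 101.72

y ≈ 101.7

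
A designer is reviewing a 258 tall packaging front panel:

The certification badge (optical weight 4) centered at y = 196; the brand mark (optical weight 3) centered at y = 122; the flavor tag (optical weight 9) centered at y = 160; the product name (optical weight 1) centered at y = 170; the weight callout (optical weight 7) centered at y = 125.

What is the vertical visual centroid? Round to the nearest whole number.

Σw = 4 + 3 + 9 + 1 + 7 = 24.
y: (4·196 + 3·122 + 9·160 + 1·170 + 7·125) / 24 = 3635 / 24 ≈ 151.46

y ≈ 151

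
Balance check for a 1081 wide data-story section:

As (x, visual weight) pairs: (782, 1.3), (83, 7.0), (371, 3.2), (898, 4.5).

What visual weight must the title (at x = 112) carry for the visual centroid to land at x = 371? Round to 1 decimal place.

w ≈ 3.4

Existing Σw = 16.0 (1.3 + 7.0 + 3.2 + 4.5); existing moment 1.3·782 + 7.0·83 + 3.2·371 + 4.5·898 = 6825.8.
Set Σw·x/Σw = 371: (6825.8 + 112w) = 371·(16.0 + w).
So w = (371·16.0 − 6825.8)/(112 − 371) = -889.8/-259 ≈ 3.44.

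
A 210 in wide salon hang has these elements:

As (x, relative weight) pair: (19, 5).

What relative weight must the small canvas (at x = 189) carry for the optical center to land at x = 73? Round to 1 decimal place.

w ≈ 2.3

The single fixed element contributes weight 5, moment 5·19 = 95.
For the centroid to hit 73: (95 + w·189) / (5 + w) = 73.
Solving: w = (73·5 − 95) / (189 − 73) = 270 / 116 ≈ 2.33.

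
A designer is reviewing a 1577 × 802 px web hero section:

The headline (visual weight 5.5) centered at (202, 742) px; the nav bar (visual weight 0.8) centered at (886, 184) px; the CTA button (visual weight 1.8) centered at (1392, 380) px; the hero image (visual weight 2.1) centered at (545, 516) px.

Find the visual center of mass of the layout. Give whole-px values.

(536, 588)

Total weight = 5.5 + 0.8 + 1.8 + 2.1 = 10.2.
x: (5.5·202 + 0.8·886 + 1.8·1392 + 2.1·545) / 10.2 = 5469.9 / 10.2 ≈ 536.26
y: (5.5·742 + 0.8·184 + 1.8·380 + 2.1·516) / 10.2 = 5995.8 / 10.2 ≈ 587.82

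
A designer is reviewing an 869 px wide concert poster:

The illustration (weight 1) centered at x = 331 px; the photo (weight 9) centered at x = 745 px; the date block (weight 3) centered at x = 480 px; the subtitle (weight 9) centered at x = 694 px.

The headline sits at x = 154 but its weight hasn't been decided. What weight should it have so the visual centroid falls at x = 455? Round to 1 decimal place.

Fixed elements: Σw = 1 + 9 + 3 + 9 = 22, Σw·x = 1·331 + 9·745 + 3·480 + 9·694 = 14722.
Balance at x = 455 requires (14722 + w·154) / (22 + w) = 455.
Rearranging, w·(154 − 455) = 455·22 − 14722 = -4712, so w ≈ -4712/-301 = 15.65.

w ≈ 15.7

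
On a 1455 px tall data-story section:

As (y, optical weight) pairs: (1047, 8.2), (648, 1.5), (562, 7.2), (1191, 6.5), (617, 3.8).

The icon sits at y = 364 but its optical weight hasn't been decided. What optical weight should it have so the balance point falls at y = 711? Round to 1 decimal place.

w ≈ 12.5

Existing Σw = 27.2 (8.2 + 1.5 + 7.2 + 6.5 + 3.8); existing moment 8.2·1047 + 1.5·648 + 7.2·562 + 6.5·1191 + 3.8·617 = 23689.9.
For the centroid to hit 711: (23689.9 + w·364) / (27.2 + w) = 711.
Solving: w = (711·27.2 − 23689.9) / (364 − 711) = -4350.7 / -347 ≈ 12.54.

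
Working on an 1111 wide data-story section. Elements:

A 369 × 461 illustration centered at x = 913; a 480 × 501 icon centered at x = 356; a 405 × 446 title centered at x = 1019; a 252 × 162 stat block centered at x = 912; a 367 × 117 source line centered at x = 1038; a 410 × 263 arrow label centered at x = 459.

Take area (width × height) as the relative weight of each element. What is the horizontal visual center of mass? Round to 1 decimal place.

x ≈ 710.6

Taking area as weight: illustration 369·461 = 170109, icon 480·501 = 240480, title 405·446 = 180630, stat block 252·162 = 40824, source line 367·117 = 42939, arrow label 410·263 = 107830. Sum 782812.
Σw·x = 170109·913 + 240480·356 + 180630·1019 + 40824·912 + 42939·1038 + 107830·459 = 556278507, so x̄ = 556278507/782812 ≈ 710.62.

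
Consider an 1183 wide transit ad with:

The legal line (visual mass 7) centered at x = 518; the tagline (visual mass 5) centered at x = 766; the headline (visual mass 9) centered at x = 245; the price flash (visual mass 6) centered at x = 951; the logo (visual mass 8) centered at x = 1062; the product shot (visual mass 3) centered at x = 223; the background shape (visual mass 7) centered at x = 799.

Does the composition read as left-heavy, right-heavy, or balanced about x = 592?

right-heavy

Σw = 7 + 5 + 9 + 6 + 8 + 3 + 7 = 45.
Σw·x = 30125; x̄ = 30125/45 ≈ 669.44.
669.4 lies right of the midline 592, so the layout is right-heavy.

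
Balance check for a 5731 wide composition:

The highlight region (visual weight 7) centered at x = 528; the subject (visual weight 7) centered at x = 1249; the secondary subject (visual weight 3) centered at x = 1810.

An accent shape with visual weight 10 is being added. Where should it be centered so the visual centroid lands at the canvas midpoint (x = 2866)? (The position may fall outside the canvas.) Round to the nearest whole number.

With the accent shape, Σw becomes 7 + 7 + 3 + 10 = 27.
x: target moment 27×2866 = 77382; current 7·528 + 7·1249 + 3·1810 = 17869; the accent shape supplies 59513, so x = 59513/10 ≈ 5951.30.

x ≈ 5951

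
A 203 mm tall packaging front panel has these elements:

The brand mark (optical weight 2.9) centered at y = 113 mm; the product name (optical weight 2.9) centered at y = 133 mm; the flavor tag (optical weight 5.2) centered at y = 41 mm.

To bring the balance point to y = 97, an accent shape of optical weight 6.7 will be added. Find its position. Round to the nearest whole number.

After adding the accent shape, total weight = 2.9 + 2.9 + 5.2 + 6.7 = 17.7.
y: target moment 17.7×97 = 1716.9; current 2.9·113 + 2.9·133 + 5.2·41 = 926.6; the accent shape supplies 790.3, so y = 790.3/6.7 ≈ 117.96.

y ≈ 118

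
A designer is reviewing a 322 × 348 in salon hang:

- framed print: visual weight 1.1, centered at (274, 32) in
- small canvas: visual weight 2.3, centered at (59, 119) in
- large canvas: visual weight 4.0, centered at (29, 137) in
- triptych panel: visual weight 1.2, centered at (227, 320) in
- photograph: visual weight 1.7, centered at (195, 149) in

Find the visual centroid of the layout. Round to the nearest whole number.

(112, 145)

Σw = 1.1 + 2.3 + 4.0 + 1.2 + 1.7 = 10.3.
x-moment: 1.1·274 + 2.3·59 + 4.0·29 + 1.2·227 + 1.7·195 = 1157.0; centroid 1157.0/10.3 ≈ 112.33.
y-moment: 1.1·32 + 2.3·119 + 4.0·137 + 1.2·320 + 1.7·149 = 1494.2; centroid 1494.2/10.3 ≈ 145.07.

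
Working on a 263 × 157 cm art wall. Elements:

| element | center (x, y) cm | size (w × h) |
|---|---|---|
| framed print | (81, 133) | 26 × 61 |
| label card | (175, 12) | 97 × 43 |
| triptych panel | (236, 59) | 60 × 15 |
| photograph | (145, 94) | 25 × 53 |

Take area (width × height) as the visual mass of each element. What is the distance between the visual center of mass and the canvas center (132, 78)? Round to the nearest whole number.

Areas: framed print 26·61 = 1586, label card 97·43 = 4171, triptych panel 60·15 = 900, photograph 25·53 = 1325. Total weight = 7982.
x: (1586·81 + 4171·175 + 900·236 + 1325·145) / 7982 = 1262916 / 7982 ≈ 158.22
y: (1586·133 + 4171·12 + 900·59 + 1325·94) / 7982 = 438640 / 7982 ≈ 54.95
Relative to (132, 78): Δ = (26.22, -23.05); |Δ| = √(26.22² + -23.05²) ≈ 34.91.

≈ 35 cm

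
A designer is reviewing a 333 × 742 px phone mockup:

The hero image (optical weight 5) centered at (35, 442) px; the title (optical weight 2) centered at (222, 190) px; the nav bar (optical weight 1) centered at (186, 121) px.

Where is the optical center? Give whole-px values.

Σw = 5 + 2 + 1 = 8.
Σw·x = 5·35 + 2·222 + 1·186 = 805, so x̄ = 805/8 ≈ 100.62.
Σw·y = 5·442 + 2·190 + 1·121 = 2711, so ȳ = 2711/8 ≈ 338.88.

(101, 339)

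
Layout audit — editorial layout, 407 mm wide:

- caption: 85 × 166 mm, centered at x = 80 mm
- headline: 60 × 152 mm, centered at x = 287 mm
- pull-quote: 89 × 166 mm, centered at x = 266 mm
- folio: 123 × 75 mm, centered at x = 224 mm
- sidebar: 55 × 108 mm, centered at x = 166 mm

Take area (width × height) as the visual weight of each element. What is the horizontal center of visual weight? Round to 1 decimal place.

x ≈ 201.8

Taking area as weight: caption 85·166 = 14110, headline 60·152 = 9120, pull-quote 89·166 = 14774, folio 123·75 = 9225, sidebar 55·108 = 5940. Sum 53169.
x-moment: 14110·80 + 9120·287 + 14774·266 + 9225·224 + 5940·166 = 10728564; centroid 10728564/53169 ≈ 201.78.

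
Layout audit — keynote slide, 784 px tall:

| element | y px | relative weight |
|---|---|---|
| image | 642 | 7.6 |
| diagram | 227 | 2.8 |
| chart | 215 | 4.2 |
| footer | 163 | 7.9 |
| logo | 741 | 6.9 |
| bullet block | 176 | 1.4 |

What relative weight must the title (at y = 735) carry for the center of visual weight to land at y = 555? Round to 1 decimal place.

Fixed elements: Σw = 7.6 + 2.8 + 4.2 + 7.9 + 6.9 + 1.4 = 30.8, Σw·y = 7.6·642 + 2.8·227 + 4.2·215 + 7.9·163 + 6.9·741 + 1.4·176 = 13064.8.
For the centroid to hit 555: (13064.8 + w·735) / (30.8 + w) = 555.
Solving: w = (555·30.8 − 13064.8) / (735 − 555) = 4029.2 / 180 ≈ 22.38.

w ≈ 22.4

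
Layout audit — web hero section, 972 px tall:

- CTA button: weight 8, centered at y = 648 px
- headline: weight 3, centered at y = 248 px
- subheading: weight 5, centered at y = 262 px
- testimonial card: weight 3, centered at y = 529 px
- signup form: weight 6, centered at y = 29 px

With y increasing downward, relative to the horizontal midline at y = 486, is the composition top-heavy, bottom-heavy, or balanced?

top-heavy

Weights sum to 8 + 3 + 5 + 3 + 6 = 25.
Σw·y = 8·648 + 3·248 + 5·262 + 3·529 + 6·29 = 8999, so ȳ = 8999/25 ≈ 359.96.
Since 360.0 is above (smaller y than) 486, the composition reads top-heavy.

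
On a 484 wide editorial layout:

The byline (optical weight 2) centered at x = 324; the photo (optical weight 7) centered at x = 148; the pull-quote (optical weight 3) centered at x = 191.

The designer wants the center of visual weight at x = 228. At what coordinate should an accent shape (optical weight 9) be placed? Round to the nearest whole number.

x ≈ 281

New total weight: (2 + 7 + 3) + 9 = 21.
x: need Σw·x = 21·228 = 4788. Existing = 2·324 + 7·148 + 3·191 = 2257. Remainder 2531 / 9 ≈ 281.22.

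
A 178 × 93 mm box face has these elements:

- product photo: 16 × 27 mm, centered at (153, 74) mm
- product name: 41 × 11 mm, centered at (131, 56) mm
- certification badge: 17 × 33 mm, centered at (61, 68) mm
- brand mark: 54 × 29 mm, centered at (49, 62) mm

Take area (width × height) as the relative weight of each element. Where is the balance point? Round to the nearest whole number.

Areas: product photo 16·27 = 432, product name 41·11 = 451, certification badge 17·33 = 561, brand mark 54·29 = 1566. Total weight = 3010.
Σw·x = 432·153 + 451·131 + 561·61 + 1566·49 = 236132, so x̄ = 236132/3010 ≈ 78.45.
Σw·y = 432·74 + 451·56 + 561·68 + 1566·62 = 192464, so ȳ = 192464/3010 ≈ 63.94.

(78, 64)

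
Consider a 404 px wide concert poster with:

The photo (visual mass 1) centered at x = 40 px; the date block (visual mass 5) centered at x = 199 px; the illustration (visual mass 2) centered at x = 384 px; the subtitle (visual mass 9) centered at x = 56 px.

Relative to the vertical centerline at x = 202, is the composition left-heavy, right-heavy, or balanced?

Σw = 1 + 5 + 2 + 9 = 17.
x-moment: 1·40 + 5·199 + 2·384 + 9·56 = 2307; centroid 2307/17 ≈ 135.71.
135.7 vs midline 202 → left-heavy.

left-heavy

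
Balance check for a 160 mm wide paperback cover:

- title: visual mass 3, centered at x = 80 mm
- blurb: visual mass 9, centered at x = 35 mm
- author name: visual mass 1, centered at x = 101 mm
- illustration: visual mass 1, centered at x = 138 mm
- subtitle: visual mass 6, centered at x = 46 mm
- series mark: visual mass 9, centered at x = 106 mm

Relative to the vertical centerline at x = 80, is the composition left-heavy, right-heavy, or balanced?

Σw = 3 + 9 + 1 + 1 + 6 + 9 = 29.
x-moment: 3·80 + 9·35 + 1·101 + 1·138 + 6·46 + 9·106 = 2024; centroid 2024/29 ≈ 69.79.
69.8 lies left of the midline 80, so the layout is left-heavy.

left-heavy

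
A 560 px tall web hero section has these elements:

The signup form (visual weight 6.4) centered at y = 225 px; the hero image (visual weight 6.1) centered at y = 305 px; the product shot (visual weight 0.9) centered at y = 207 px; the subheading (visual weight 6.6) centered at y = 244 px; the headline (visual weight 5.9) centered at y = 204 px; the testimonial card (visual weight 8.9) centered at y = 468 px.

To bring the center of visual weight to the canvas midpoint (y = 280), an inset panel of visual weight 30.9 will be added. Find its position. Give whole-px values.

y ≈ 257

After adding the inset panel, total weight = 6.4 + 6.1 + 0.9 + 6.6 + 5.9 + 8.9 + 30.9 = 65.7.
y: need Σw·y = 65.7·280 = 18396.0. Existing = 6.4·225 + 6.1·305 + 0.9·207 + 6.6·244 + 5.9·204 + 8.9·468 = 10466.0. Remainder 7930.0 / 30.9 ≈ 256.63.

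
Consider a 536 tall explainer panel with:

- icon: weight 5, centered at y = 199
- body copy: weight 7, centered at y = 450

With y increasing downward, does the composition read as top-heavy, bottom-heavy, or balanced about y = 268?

Σw = 5 + 7 = 12.
y-moment: 5·199 + 7·450 = 4145; centroid 4145/12 ≈ 345.42.
345.4 lies below (larger y than) the midline 268, so the layout is bottom-heavy.

bottom-heavy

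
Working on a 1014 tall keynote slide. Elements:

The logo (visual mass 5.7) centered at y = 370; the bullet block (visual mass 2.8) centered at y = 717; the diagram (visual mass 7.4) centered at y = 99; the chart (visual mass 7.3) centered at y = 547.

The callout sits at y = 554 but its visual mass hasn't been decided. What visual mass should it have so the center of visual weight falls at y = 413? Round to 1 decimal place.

w ≈ 5.2

Known weights sum to 5.7 + 2.8 + 7.4 + 7.3 = 23.2; their moment is 5.7·370 + 2.8·717 + 7.4·99 + 7.3·547 = 8842.3.
Set Σw·y/Σw = 413: (8842.3 + 554w) = 413·(23.2 + w).
Solving: w = (413·23.2 − 8842.3) / (554 − 413) = 739.3 / 141 ≈ 5.24.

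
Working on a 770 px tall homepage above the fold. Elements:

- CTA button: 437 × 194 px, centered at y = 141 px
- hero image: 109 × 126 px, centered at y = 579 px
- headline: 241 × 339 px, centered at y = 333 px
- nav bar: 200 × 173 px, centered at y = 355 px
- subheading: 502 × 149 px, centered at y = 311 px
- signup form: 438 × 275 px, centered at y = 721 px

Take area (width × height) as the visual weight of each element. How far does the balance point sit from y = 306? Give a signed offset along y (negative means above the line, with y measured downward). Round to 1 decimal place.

≈ 107.4 px

Taking area as weight: CTA button 437·194 = 84778, hero image 109·126 = 13734, headline 241·339 = 81699, nav bar 200·173 = 34600, subheading 502·149 = 74798, signup form 438·275 = 120450. Sum 410059.
Σw·y = 84778·141 + 13734·579 + 81699·333 + 34600·355 + 74798·311 + 120450·721 = 169501079, so ȳ = 169501079/410059 ≈ 413.36.
Against y = 306, that's 413.36 − 306 = 107.36.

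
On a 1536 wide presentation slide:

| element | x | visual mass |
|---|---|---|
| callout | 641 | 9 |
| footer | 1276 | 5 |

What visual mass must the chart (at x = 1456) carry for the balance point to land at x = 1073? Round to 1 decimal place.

w ≈ 7.5

Existing Σw = 14 (9 + 5); existing moment 9·641 + 5·1276 = 12149.
Set Σw·x/Σw = 1073: (12149 + 1456w) = 1073·(14 + w).
Solving: w = (1073·14 − 12149) / (1456 − 1073) = 2873 / 383 ≈ 7.50.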